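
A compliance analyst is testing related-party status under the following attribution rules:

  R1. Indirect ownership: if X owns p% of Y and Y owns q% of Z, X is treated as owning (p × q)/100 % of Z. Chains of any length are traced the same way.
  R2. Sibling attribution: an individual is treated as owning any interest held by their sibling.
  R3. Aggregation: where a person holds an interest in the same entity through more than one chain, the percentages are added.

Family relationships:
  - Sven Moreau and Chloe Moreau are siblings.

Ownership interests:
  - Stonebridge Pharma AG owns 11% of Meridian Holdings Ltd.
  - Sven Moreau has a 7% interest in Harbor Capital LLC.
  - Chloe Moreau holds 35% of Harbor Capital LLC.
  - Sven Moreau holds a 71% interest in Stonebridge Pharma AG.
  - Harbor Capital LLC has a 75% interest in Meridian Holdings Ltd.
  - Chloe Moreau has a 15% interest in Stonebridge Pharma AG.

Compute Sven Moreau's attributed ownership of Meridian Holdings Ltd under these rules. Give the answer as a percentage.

By sibling attribution (R2), Sven Moreau is treated as also owning Chloe Moreau's interest in Harbor Capital LLC, giving 7% + 35% = 42%.
By sibling attribution (R2), Sven Moreau is treated as also owning Chloe Moreau's interest in Stonebridge Pharma AG, giving 71% + 15% = 86%.
Chain via Harbor Capital LLC (R1): 42% × 75% = 31.5% of Meridian Holdings Ltd.
Chain via Stonebridge Pharma AG (R1): 86% × 11% = 9.46% of Meridian Holdings Ltd.
Aggregating (R3): 31.5% + 9.46% = 40.96%.

40.96%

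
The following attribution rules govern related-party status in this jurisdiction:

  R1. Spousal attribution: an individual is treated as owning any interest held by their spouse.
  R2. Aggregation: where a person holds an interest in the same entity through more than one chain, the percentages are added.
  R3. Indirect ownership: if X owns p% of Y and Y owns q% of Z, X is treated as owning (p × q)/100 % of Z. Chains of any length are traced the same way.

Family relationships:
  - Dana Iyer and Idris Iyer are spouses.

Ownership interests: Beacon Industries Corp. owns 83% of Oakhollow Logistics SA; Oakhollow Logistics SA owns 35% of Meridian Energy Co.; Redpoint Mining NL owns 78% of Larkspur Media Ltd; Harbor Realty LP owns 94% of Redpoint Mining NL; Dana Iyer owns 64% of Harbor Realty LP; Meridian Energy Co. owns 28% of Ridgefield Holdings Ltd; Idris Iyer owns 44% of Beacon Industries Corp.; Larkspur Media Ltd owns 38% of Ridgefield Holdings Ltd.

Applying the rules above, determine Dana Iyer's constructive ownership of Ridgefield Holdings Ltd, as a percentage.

By spousal attribution (R1), Dana Iyer is treated as owning Idris Iyer's 44% interest in Beacon Industries Corp.
Chain via Harbor Realty LP → Redpoint Mining NL → Larkspur Media Ltd (R3): 64% × 94% × 78% × 38% = 17.831424% of Ridgefield Holdings Ltd.
Chain via Beacon Industries Corp. → Oakhollow Logistics SA → Meridian Energy Co. (R3): 44% × 83% × 35% × 28% = 3.57896% of Ridgefield Holdings Ltd.
Aggregating (R2): 17.831424% + 3.57896% = 21.410384%.

21.410384%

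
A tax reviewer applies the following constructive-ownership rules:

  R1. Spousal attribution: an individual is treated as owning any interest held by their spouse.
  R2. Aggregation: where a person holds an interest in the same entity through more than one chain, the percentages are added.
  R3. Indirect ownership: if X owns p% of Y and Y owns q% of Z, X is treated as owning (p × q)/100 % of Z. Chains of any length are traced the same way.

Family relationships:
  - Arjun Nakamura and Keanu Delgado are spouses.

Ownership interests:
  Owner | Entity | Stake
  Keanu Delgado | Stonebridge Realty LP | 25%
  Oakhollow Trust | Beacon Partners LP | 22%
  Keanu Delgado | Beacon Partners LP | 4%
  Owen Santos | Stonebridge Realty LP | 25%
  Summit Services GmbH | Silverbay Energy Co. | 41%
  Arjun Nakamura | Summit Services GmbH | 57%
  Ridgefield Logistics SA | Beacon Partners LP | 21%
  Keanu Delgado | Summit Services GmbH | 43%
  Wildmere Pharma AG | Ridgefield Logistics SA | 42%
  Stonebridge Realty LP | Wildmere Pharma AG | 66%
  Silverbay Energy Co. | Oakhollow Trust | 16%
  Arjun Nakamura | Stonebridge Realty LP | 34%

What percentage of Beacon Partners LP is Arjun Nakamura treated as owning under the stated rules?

8.877708%

By spousal attribution (R1), Arjun Nakamura is treated as also owning Keanu Delgado's interest in Summit Services GmbH, giving 57% + 43% = 100%.
By spousal attribution (R1), Arjun Nakamura is treated as also owning Keanu Delgado's interest in Stonebridge Realty LP, giving 34% + 25% = 59%.
By spousal attribution (R1), Arjun Nakamura is treated as owning Keanu Delgado's 4% interest in Beacon Partners LP.
Chain via Summit Services GmbH → Silverbay Energy Co. → Oakhollow Trust (R3): 100% × 41% × 16% × 22% = 1.4432% of Beacon Partners LP.
Chain via Stonebridge Realty LP → Wildmere Pharma AG → Ridgefield Logistics SA (R3): 59% × 66% × 42% × 21% = 3.434508% of Beacon Partners LP.
Direct interest in Beacon Partners LP: 4%.
Aggregating (R2): 1.4432% + 3.434508% + 4% = 8.877708%.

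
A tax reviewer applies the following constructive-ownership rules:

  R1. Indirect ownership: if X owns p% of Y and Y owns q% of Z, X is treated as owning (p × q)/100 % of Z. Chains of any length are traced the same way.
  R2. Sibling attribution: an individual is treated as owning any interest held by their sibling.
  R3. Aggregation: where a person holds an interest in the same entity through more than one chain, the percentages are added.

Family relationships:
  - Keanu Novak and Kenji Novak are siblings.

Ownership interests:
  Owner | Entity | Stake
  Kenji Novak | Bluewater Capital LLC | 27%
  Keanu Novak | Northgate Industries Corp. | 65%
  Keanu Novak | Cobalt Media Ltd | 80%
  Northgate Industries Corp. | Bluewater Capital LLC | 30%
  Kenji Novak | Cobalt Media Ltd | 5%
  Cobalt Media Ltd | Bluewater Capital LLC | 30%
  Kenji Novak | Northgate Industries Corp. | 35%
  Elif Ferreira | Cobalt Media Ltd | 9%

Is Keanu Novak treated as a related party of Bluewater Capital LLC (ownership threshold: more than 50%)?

By sibling attribution (R2), Keanu Novak is treated as also owning Kenji Novak's interest in Cobalt Media Ltd, giving 80% + 5% = 85%.
By sibling attribution (R2), Keanu Novak is treated as also owning Kenji Novak's interest in Northgate Industries Corp, giving 65% + 35% = 100%.
By sibling attribution (R2), Keanu Novak is treated as owning Kenji Novak's 27% interest in Bluewater Capital LLC.
Chain via Cobalt Media Ltd (R1): 85% × 30% = 25.5% of Bluewater Capital LLC.
Chain via Northgate Industries Corp. (R1): 100% × 30% = 30% of Bluewater Capital LLC.
Direct interest in Bluewater Capital LLC: 27%.
Aggregating (R3): 25.5% + 30% + 27% = 82.5%.
82.5% exceeds the 50% threshold, so Keanu is a related party to Bluewater Capital LLC.

Yes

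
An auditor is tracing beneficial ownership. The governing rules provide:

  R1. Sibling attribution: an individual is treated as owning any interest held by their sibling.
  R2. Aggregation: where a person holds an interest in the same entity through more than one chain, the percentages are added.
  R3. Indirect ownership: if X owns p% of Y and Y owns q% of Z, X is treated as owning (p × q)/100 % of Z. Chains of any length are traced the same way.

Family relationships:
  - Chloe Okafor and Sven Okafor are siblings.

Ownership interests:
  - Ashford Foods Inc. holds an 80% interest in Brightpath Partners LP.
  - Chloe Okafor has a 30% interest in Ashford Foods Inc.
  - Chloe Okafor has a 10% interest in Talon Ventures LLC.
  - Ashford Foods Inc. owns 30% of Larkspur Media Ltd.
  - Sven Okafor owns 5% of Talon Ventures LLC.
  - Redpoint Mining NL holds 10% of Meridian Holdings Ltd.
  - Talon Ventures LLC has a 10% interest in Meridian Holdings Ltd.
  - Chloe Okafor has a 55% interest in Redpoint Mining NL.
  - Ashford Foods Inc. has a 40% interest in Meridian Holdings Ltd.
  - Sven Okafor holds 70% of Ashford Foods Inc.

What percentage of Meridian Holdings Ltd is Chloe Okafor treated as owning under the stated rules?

By sibling attribution (R1), Chloe Okafor is treated as also owning Sven Okafor's interest in Ashford Foods Inc, giving 30% + 70% = 100%.
By sibling attribution (R1), Chloe Okafor is treated as also owning Sven Okafor's interest in Talon Ventures LLC, giving 10% + 5% = 15%.
Chain via Ashford Foods Inc. (R3): 100% × 40% = 40% of Meridian Holdings Ltd.
Chain via Talon Ventures LLC (R3): 15% × 10% = 1.5% of Meridian Holdings Ltd.
Chain via Redpoint Mining NL (R3): 55% × 10% = 5.5% of Meridian Holdings Ltd.
Aggregating (R2): 40% + 1.5% + 5.5% = 47%.

47%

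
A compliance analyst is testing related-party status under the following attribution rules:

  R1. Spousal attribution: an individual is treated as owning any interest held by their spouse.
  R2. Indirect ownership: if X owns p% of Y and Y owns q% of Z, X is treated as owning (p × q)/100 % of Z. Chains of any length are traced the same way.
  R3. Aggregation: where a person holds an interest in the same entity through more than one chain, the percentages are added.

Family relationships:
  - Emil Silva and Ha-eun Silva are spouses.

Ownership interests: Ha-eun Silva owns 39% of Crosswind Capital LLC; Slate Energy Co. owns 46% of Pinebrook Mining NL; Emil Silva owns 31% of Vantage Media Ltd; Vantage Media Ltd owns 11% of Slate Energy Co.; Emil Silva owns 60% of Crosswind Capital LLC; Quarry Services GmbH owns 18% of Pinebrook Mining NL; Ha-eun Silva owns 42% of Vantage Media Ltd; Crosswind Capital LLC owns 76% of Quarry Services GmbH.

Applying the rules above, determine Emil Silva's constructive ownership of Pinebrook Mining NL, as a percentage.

17.237%

By spousal attribution (R1), Emil Silva is treated as also owning Ha-eun Silva's interest in Crosswind Capital LLC, giving 60% + 39% = 99%.
By spousal attribution (R1), Emil Silva is treated as also owning Ha-eun Silva's interest in Vantage Media Ltd, giving 31% + 42% = 73%.
Chain via Crosswind Capital LLC → Quarry Services GmbH (R2): 99% × 76% × 18% = 13.5432% of Pinebrook Mining NL.
Chain via Vantage Media Ltd → Slate Energy Co. (R2): 73% × 11% × 46% = 3.6938% of Pinebrook Mining NL.
Aggregating (R3): 13.5432% + 3.6938% = 17.237%.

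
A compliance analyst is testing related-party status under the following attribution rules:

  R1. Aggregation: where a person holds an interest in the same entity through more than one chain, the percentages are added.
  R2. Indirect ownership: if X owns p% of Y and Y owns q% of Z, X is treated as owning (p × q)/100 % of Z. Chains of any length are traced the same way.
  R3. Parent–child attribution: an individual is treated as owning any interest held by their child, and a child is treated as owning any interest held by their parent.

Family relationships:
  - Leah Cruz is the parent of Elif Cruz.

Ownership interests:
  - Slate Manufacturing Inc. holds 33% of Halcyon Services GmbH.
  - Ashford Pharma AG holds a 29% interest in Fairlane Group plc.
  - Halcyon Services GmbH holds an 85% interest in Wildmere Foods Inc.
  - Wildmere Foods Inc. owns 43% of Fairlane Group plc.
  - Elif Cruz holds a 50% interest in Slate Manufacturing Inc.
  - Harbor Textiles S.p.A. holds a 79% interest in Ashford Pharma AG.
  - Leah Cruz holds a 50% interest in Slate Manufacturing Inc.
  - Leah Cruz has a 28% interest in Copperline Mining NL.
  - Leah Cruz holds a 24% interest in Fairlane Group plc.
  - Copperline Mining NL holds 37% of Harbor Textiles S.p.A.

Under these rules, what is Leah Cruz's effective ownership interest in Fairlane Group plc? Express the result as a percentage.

38.434976%

By parent–child attribution (R3), Leah Cruz is treated as also owning Elif Cruz's interest in Slate Manufacturing Inc, giving 50% + 50% = 100%.
Chain via Slate Manufacturing Inc. → Halcyon Services GmbH → Wildmere Foods Inc. (R2): 100% × 33% × 85% × 43% = 12.0615% of Fairlane Group plc.
Chain via Copperline Mining NL → Harbor Textiles S.p.A. → Ashford Pharma AG (R2): 28% × 37% × 79% × 29% = 2.373476% of Fairlane Group plc.
Direct interest in Fairlane Group plc: 24%.
Aggregating (R1): 12.0615% + 2.373476% + 24% = 38.434976%.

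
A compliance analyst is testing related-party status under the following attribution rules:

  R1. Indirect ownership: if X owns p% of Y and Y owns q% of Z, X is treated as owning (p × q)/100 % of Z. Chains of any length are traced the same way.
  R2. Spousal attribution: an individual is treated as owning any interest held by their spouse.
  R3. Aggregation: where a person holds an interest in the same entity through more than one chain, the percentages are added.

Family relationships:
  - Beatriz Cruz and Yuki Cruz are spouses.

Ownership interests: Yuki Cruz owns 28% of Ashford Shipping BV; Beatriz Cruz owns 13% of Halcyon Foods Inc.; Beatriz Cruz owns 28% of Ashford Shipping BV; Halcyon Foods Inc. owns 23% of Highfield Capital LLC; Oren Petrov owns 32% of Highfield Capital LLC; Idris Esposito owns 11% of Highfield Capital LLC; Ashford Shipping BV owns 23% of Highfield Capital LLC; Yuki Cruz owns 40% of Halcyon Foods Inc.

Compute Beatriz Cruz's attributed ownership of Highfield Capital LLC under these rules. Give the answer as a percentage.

25.07%

By spousal attribution (R2), Beatriz Cruz is treated as also owning Yuki Cruz's interest in Ashford Shipping BV, giving 28% + 28% = 56%.
By spousal attribution (R2), Beatriz Cruz is treated as also owning Yuki Cruz's interest in Halcyon Foods Inc, giving 13% + 40% = 53%.
Chain via Ashford Shipping BV (R1): 56% × 23% = 12.88% of Highfield Capital LLC.
Chain via Halcyon Foods Inc. (R1): 53% × 23% = 12.19% of Highfield Capital LLC.
Aggregating (R3): 12.88% + 12.19% = 25.07%.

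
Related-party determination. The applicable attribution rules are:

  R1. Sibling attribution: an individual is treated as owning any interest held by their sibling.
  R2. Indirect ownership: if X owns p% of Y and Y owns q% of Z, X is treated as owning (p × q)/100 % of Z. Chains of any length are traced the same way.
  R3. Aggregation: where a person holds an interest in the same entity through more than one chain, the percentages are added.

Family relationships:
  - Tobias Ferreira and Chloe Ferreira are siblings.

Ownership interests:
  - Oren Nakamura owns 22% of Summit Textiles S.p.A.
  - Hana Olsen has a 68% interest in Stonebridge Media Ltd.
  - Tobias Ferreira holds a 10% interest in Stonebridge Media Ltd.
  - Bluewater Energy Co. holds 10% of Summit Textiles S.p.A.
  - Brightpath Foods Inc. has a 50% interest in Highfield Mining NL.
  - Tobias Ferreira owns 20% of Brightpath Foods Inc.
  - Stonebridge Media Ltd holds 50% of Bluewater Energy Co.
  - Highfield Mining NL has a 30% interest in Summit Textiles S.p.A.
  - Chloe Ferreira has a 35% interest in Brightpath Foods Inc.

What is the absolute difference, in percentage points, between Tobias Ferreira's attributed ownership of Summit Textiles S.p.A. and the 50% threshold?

By sibling attribution (R1), Tobias Ferreira is treated as also owning Chloe Ferreira's interest in Brightpath Foods Inc, giving 20% + 35% = 55%.
Chain via Stonebridge Media Ltd → Bluewater Energy Co. (R2): 10% × 50% × 10% = 0.5% of Summit Textiles S.p.A.
Chain via Brightpath Foods Inc. → Highfield Mining NL (R2): 55% × 50% × 30% = 8.25% of Summit Textiles S.p.A.
Aggregating (R3): 0.5% + 8.25% = 8.75%.
8.75% falls short of the 50% threshold by 41.25 percentage points.

41.25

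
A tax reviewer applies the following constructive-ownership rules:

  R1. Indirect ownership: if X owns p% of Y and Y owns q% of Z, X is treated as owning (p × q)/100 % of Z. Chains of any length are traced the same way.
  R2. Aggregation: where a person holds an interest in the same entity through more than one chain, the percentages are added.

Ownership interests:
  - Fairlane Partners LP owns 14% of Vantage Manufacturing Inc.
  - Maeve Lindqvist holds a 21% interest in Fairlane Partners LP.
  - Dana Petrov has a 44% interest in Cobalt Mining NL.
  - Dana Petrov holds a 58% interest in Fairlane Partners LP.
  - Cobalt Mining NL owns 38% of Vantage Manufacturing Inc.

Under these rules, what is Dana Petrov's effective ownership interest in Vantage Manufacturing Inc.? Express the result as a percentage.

Chain via Fairlane Partners LP (R1): 58% × 14% = 8.12% of Vantage Manufacturing Inc.
Chain via Cobalt Mining NL (R1): 44% × 38% = 16.72% of Vantage Manufacturing Inc.
Aggregating (R2): 8.12% + 16.72% = 24.84%.

24.84%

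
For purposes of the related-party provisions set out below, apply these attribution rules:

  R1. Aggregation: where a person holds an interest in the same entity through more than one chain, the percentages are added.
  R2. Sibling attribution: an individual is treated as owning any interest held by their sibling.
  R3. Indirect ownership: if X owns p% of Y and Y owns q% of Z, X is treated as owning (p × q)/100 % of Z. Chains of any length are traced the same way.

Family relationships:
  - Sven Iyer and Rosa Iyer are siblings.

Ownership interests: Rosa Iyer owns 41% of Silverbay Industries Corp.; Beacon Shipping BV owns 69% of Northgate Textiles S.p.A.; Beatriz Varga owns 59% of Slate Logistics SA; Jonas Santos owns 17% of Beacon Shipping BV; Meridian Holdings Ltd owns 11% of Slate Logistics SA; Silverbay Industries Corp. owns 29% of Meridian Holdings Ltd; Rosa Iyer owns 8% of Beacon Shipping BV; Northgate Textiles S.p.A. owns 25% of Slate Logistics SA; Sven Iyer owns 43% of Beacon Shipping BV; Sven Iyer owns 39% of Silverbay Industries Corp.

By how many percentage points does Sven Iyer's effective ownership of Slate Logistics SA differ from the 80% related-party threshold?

By sibling attribution (R2), Sven Iyer is treated as also owning Rosa Iyer's interest in Beacon Shipping BV, giving 43% + 8% = 51%.
By sibling attribution (R2), Sven Iyer is treated as also owning Rosa Iyer's interest in Silverbay Industries Corp, giving 39% + 41% = 80%.
Chain via Beacon Shipping BV → Northgate Textiles S.p.A. (R3): 51% × 69% × 25% = 8.7975% of Slate Logistics SA.
Chain via Silverbay Industries Corp. → Meridian Holdings Ltd (R3): 80% × 29% × 11% = 2.552% of Slate Logistics SA.
Aggregating (R1): 8.7975% + 2.552% = 11.3495%.
11.3495% falls short of the 80% threshold by 68.6505 percentage points.

68.6505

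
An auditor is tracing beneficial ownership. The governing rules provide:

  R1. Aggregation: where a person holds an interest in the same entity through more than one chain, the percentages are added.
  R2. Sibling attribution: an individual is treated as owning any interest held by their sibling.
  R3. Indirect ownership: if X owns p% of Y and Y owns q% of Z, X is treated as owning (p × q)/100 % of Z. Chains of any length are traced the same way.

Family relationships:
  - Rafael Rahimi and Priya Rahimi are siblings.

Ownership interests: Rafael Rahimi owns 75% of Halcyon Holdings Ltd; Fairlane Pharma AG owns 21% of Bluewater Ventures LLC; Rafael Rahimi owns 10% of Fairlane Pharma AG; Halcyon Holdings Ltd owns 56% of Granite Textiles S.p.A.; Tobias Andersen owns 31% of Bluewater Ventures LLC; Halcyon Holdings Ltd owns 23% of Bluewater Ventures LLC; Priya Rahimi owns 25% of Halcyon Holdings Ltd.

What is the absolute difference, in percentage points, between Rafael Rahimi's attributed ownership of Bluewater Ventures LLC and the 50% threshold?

By sibling attribution (R2), Rafael Rahimi is treated as also owning Priya Rahimi's interest in Halcyon Holdings Ltd, giving 75% + 25% = 100%.
Chain via Fairlane Pharma AG (R3): 10% × 21% = 2.1% of Bluewater Ventures LLC.
Chain via Halcyon Holdings Ltd (R3): 100% × 23% = 23% of Bluewater Ventures LLC.
Aggregating (R1): 2.1% + 23% = 25.1%.
25.1% falls short of the 50% threshold by 24.9 percentage points.

24.9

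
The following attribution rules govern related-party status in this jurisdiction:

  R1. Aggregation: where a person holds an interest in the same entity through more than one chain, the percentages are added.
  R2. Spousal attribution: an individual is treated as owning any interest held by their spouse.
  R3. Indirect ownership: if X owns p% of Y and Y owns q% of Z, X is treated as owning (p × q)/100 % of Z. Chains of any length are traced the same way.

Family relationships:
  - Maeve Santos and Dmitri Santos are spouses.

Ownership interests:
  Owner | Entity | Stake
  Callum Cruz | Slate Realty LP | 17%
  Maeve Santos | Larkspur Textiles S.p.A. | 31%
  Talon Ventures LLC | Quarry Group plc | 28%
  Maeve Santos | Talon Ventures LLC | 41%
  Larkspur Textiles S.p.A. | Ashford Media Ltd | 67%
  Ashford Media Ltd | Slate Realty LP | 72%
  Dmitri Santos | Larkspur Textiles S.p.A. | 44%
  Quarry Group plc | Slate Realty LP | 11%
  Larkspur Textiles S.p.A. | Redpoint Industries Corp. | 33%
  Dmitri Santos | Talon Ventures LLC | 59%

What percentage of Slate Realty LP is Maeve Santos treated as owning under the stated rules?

By spousal attribution (R2), Maeve Santos is treated as also owning Dmitri Santos's interest in Talon Ventures LLC, giving 41% + 59% = 100%.
By spousal attribution (R2), Maeve Santos is treated as also owning Dmitri Santos's interest in Larkspur Textiles S.p.A, giving 31% + 44% = 75%.
Chain via Talon Ventures LLC → Quarry Group plc (R3): 100% × 28% × 11% = 3.08% of Slate Realty LP.
Chain via Larkspur Textiles S.p.A. → Ashford Media Ltd (R3): 75% × 67% × 72% = 36.18% of Slate Realty LP.
Aggregating (R1): 3.08% + 36.18% = 39.26%.

39.26%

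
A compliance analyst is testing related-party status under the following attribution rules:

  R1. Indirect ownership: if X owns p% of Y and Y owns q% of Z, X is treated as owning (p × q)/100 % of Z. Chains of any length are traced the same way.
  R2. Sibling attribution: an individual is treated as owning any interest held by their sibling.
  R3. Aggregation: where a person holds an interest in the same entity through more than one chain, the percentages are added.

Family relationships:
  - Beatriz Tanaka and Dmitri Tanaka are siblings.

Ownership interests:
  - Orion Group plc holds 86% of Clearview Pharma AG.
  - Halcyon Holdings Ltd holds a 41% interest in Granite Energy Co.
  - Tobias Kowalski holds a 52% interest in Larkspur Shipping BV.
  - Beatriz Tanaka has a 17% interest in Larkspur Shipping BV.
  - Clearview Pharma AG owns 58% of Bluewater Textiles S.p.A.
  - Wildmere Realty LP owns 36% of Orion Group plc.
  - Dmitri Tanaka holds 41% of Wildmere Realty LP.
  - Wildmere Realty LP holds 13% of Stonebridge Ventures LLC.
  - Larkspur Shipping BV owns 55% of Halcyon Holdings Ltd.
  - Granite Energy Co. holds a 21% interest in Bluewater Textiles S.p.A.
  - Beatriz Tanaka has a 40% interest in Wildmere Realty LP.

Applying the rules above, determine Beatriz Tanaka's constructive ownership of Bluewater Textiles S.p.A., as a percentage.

15.350043%

By sibling attribution (R2), Beatriz Tanaka is treated as also owning Dmitri Tanaka's interest in Wildmere Realty LP, giving 40% + 41% = 81%.
Chain via Larkspur Shipping BV → Halcyon Holdings Ltd → Granite Energy Co. (R1): 17% × 55% × 41% × 21% = 0.805035% of Bluewater Textiles S.p.A.
Chain via Wildmere Realty LP → Orion Group plc → Clearview Pharma AG (R1): 81% × 36% × 86% × 58% = 14.545008% of Bluewater Textiles S.p.A.
Aggregating (R3): 0.805035% + 14.545008% = 15.350043%.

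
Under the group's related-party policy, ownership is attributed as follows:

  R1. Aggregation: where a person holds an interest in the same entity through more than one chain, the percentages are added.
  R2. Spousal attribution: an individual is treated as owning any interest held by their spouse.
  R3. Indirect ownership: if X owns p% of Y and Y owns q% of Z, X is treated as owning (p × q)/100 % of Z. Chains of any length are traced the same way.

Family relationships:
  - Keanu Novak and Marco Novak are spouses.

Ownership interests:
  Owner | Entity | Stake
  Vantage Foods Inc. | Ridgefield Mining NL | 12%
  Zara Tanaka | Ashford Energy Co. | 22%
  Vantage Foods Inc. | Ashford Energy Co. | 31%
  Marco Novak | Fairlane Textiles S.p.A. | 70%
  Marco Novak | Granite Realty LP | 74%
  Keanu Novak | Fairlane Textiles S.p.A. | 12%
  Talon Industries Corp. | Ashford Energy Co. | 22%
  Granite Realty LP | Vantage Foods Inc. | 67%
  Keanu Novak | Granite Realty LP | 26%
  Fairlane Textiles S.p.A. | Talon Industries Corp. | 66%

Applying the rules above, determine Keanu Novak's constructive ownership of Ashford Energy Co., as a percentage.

By spousal attribution (R2), Keanu Novak is treated as also owning Marco Novak's interest in Granite Realty LP, giving 26% + 74% = 100%.
By spousal attribution (R2), Keanu Novak is treated as also owning Marco Novak's interest in Fairlane Textiles S.p.A, giving 12% + 70% = 82%.
Chain via Granite Realty LP → Vantage Foods Inc. (R3): 100% × 67% × 31% = 20.77% of Ashford Energy Co.
Chain via Fairlane Textiles S.p.A. → Talon Industries Corp. (R3): 82% × 66% × 22% = 11.9064% of Ashford Energy Co.
Aggregating (R1): 20.77% + 11.9064% = 32.6764%.

32.6764%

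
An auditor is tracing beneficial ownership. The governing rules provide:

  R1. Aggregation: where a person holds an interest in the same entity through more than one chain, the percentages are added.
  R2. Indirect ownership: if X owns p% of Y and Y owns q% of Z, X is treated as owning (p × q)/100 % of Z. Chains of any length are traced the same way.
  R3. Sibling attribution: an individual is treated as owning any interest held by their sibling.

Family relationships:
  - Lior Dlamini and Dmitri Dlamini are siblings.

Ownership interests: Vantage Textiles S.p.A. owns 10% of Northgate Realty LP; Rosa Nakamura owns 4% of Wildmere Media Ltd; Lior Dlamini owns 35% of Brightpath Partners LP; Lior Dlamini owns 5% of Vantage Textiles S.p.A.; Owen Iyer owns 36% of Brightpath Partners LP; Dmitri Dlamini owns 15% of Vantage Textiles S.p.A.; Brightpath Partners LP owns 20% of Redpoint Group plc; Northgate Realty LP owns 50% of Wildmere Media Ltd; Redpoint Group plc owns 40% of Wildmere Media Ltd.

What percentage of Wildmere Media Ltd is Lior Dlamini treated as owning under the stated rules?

By sibling attribution (R3), Lior Dlamini is treated as also owning Dmitri Dlamini's interest in Vantage Textiles S.p.A, giving 5% + 15% = 20%.
Chain via Brightpath Partners LP → Redpoint Group plc (R2): 35% × 20% × 40% = 2.8% of Wildmere Media Ltd.
Chain via Vantage Textiles S.p.A. → Northgate Realty LP (R2): 20% × 10% × 50% = 1% of Wildmere Media Ltd.
Aggregating (R1): 2.8% + 1% = 3.8%.

3.8%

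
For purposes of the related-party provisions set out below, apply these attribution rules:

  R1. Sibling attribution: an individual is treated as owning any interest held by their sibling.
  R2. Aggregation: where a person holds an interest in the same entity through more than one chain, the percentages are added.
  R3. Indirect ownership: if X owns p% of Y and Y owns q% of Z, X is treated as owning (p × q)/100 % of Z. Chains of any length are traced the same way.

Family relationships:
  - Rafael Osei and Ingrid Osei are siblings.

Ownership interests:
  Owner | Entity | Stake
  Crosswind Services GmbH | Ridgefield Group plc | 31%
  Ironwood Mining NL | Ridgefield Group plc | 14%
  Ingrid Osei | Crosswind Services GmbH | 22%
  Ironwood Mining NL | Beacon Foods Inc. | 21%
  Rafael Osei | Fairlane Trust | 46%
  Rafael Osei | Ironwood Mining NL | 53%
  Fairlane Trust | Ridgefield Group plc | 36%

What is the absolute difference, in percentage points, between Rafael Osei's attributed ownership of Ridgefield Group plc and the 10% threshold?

By sibling attribution (R1), Rafael Osei is treated as owning Ingrid Osei's 22% interest in Crosswind Services GmbH.
Chain via Ironwood Mining NL (R3): 53% × 14% = 7.42% of Ridgefield Group plc.
Chain via Fairlane Trust (R3): 46% × 36% = 16.56% of Ridgefield Group plc.
Chain via Crosswind Services GmbH (R3): 22% × 31% = 6.82% of Ridgefield Group plc.
Aggregating (R2): 7.42% + 16.56% + 6.82% = 30.8%.
30.8% exceeds the 10% threshold by 20.8 percentage points.

20.8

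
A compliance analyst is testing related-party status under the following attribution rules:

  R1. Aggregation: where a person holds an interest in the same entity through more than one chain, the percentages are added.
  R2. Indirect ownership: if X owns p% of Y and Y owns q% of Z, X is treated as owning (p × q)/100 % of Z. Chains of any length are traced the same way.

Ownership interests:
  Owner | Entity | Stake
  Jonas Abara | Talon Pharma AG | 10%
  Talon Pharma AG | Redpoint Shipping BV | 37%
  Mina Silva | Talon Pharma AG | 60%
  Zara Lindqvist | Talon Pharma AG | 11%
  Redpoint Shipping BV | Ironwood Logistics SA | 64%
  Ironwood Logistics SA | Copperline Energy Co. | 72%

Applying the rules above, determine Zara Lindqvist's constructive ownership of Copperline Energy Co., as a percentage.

1.875456%

Chain via Talon Pharma AG → Redpoint Shipping BV → Ironwood Logistics SA (R2): 11% × 37% × 64% × 72% = 1.875456% of Copperline Energy Co.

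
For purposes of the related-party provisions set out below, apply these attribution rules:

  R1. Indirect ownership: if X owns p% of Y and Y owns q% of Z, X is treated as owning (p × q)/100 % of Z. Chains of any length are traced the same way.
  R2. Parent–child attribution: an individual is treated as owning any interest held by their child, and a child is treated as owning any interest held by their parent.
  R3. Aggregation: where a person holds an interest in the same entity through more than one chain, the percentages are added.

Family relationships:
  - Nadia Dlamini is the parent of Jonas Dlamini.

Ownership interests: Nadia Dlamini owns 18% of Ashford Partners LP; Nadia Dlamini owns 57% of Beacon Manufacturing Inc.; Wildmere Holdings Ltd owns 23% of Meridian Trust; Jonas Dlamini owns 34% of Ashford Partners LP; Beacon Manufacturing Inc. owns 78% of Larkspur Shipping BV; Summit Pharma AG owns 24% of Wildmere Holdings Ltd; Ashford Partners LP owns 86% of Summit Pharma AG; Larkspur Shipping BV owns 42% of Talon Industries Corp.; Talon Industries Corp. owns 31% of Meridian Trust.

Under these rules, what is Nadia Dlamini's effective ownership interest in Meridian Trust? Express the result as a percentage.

8.257236%

By parent–child attribution (R2), Nadia Dlamini is treated as also owning Jonas Dlamini's interest in Ashford Partners LP, giving 18% + 34% = 52%.
Chain via Ashford Partners LP → Summit Pharma AG → Wildmere Holdings Ltd (R1): 52% × 86% × 24% × 23% = 2.468544% of Meridian Trust.
Chain via Beacon Manufacturing Inc. → Larkspur Shipping BV → Talon Industries Corp. (R1): 57% × 78% × 42% × 31% = 5.788692% of Meridian Trust.
Aggregating (R3): 2.468544% + 5.788692% = 8.257236%.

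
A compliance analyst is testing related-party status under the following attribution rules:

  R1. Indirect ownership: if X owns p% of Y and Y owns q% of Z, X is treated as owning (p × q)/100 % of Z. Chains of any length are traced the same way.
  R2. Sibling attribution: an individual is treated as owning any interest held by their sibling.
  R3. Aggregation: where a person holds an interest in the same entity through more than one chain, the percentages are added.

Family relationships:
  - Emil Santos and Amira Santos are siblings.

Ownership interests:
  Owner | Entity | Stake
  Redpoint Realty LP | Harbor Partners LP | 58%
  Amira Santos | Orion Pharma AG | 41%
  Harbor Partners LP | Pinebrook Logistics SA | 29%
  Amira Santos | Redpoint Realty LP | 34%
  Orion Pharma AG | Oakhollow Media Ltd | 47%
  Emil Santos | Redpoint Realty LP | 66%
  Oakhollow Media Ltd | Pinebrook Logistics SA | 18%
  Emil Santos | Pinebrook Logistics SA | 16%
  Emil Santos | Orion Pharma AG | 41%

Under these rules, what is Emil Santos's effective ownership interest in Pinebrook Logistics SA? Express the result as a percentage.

39.7572%

By sibling attribution (R2), Emil Santos is treated as also owning Amira Santos's interest in Redpoint Realty LP, giving 66% + 34% = 100%.
By sibling attribution (R2), Emil Santos is treated as also owning Amira Santos's interest in Orion Pharma AG, giving 41% + 41% = 82%.
Chain via Redpoint Realty LP → Harbor Partners LP (R1): 100% × 58% × 29% = 16.82% of Pinebrook Logistics SA.
Chain via Orion Pharma AG → Oakhollow Media Ltd (R1): 82% × 47% × 18% = 6.9372% of Pinebrook Logistics SA.
Direct interest in Pinebrook Logistics SA: 16%.
Aggregating (R3): 16.82% + 6.9372% + 16% = 39.7572%.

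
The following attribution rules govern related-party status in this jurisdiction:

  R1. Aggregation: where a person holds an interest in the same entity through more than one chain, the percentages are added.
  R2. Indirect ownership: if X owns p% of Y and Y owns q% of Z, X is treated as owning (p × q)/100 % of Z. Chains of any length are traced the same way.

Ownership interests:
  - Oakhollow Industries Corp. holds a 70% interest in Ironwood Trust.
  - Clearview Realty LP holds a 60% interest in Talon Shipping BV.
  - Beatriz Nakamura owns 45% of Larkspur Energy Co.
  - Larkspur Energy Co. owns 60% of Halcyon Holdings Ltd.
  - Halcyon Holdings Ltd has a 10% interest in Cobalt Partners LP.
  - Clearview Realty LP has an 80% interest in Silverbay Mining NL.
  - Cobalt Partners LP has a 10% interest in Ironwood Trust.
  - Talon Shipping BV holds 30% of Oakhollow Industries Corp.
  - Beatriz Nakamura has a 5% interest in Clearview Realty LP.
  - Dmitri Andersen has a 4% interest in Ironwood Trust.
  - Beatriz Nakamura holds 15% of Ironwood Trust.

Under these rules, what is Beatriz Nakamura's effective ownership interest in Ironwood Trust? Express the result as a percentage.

Chain via Clearview Realty LP → Talon Shipping BV → Oakhollow Industries Corp. (R2): 5% × 60% × 30% × 70% = 0.63% of Ironwood Trust.
Chain via Larkspur Energy Co. → Halcyon Holdings Ltd → Cobalt Partners LP (R2): 45% × 60% × 10% × 10% = 0.27% of Ironwood Trust.
Direct interest in Ironwood Trust: 15%.
Aggregating (R1): 0.63% + 0.27% + 15% = 15.9%.

15.9%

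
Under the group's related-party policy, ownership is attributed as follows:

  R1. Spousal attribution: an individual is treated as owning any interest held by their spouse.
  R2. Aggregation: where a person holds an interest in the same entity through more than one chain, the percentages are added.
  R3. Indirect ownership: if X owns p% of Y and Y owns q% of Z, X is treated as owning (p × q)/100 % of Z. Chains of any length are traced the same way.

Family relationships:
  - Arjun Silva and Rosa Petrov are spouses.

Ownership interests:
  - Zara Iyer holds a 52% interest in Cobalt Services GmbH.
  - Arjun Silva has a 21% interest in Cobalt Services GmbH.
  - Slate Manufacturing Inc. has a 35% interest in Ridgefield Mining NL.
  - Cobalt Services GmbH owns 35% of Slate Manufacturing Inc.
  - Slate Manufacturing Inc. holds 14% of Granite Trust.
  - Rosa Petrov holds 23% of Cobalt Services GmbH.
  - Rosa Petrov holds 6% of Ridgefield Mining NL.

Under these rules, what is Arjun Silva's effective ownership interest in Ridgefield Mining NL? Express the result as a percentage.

11.39%

By spousal attribution (R1), Arjun Silva is treated as also owning Rosa Petrov's interest in Cobalt Services GmbH, giving 21% + 23% = 44%.
By spousal attribution (R1), Arjun Silva is treated as owning Rosa Petrov's 6% interest in Ridgefield Mining NL.
Chain via Cobalt Services GmbH → Slate Manufacturing Inc. (R3): 44% × 35% × 35% = 5.39% of Ridgefield Mining NL.
Direct interest in Ridgefield Mining NL: 6%.
Aggregating (R2): 5.39% + 6% = 11.39%.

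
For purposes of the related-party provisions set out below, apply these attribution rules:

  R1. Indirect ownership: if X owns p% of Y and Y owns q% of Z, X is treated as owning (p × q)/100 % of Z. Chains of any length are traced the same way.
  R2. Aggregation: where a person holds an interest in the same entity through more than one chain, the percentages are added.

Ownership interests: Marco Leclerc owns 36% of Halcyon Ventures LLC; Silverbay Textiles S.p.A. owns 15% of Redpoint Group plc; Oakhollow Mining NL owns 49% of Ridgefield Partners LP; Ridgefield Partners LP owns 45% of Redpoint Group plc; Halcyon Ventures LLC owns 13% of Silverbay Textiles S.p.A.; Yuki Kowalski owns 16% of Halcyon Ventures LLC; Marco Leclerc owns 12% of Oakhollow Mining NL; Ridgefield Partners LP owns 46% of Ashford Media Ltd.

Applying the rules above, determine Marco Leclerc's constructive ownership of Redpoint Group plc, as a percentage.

3.348%

Chain via Halcyon Ventures LLC → Silverbay Textiles S.p.A. (R1): 36% × 13% × 15% = 0.702% of Redpoint Group plc.
Chain via Oakhollow Mining NL → Ridgefield Partners LP (R1): 12% × 49% × 45% = 2.646% of Redpoint Group plc.
Aggregating (R2): 0.702% + 2.646% = 3.348%.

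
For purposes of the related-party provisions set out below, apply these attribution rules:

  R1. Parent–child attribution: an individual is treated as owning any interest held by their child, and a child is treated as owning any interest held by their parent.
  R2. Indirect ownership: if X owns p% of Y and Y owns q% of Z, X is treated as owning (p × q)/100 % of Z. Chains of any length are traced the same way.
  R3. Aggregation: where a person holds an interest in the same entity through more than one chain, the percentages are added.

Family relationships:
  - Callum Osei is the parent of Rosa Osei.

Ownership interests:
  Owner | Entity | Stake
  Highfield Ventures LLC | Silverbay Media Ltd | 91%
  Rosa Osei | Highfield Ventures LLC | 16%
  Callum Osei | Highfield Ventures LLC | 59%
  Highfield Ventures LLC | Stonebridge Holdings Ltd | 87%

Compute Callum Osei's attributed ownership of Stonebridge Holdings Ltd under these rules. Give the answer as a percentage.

65.25%

By parent–child attribution (R1), Callum Osei is treated as also owning Rosa Osei's interest in Highfield Ventures LLC, giving 59% + 16% = 75%.
Chain via Highfield Ventures LLC (R2): 75% × 87% = 65.25% of Stonebridge Holdings Ltd.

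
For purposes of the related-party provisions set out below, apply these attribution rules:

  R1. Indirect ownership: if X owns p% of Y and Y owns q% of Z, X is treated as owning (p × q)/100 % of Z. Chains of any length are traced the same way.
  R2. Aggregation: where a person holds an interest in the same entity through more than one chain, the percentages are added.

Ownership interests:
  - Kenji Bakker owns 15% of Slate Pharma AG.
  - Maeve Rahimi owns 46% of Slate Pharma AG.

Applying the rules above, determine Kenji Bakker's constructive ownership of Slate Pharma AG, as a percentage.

15%

Direct interest in Slate Pharma AG: 15%.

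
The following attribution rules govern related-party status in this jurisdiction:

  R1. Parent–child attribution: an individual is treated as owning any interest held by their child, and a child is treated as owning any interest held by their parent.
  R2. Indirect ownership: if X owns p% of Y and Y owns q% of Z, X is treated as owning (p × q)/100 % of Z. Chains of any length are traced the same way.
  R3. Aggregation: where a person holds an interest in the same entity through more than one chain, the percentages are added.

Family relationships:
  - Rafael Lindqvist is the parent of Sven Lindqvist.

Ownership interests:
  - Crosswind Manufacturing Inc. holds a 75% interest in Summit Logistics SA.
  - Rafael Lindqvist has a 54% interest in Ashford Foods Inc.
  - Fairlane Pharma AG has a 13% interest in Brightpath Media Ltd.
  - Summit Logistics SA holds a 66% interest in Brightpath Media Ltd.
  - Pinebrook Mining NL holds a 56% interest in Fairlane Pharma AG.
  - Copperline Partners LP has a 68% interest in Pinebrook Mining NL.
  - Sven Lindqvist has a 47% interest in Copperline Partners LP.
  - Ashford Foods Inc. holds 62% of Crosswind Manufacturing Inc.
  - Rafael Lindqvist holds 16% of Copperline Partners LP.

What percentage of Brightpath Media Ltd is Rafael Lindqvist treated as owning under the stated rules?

By parent–child attribution (R1), Rafael Lindqvist is treated as also owning Sven Lindqvist's interest in Copperline Partners LP, giving 16% + 47% = 63%.
Chain via Ashford Foods Inc. → Crosswind Manufacturing Inc. → Summit Logistics SA (R2): 54% × 62% × 75% × 66% = 16.5726% of Brightpath Media Ltd.
Chain via Copperline Partners LP → Pinebrook Mining NL → Fairlane Pharma AG (R2): 63% × 68% × 56% × 13% = 3.118752% of Brightpath Media Ltd.
Aggregating (R3): 16.5726% + 3.118752% = 19.691352%.

19.691352%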